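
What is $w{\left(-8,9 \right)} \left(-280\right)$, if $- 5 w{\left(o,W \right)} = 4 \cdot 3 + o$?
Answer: $224$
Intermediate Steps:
$w{\left(o,W \right)} = - \frac{12}{5} - \frac{o}{5}$ ($w{\left(o,W \right)} = - \frac{4 \cdot 3 + o}{5} = - \frac{12 + o}{5} = - \frac{12}{5} - \frac{o}{5}$)
$w{\left(-8,9 \right)} \left(-280\right) = \left(- \frac{12}{5} - - \frac{8}{5}\right) \left(-280\right) = \left(- \frac{12}{5} + \frac{8}{5}\right) \left(-280\right) = \left(- \frac{4}{5}\right) \left(-280\right) = 224$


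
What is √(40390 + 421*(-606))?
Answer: 4*I*√13421 ≈ 463.4*I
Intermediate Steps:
√(40390 + 421*(-606)) = √(40390 - 255126) = √(-214736) = 4*I*√13421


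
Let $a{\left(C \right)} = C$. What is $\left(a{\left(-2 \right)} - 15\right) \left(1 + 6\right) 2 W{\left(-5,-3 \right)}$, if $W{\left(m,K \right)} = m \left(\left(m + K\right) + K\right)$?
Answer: $-13090$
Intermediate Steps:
$W{\left(m,K \right)} = m \left(m + 2 K\right)$ ($W{\left(m,K \right)} = m \left(\left(K + m\right) + K\right) = m \left(m + 2 K\right)$)
$\left(a{\left(-2 \right)} - 15\right) \left(1 + 6\right) 2 W{\left(-5,-3 \right)} = \left(-2 - 15\right) \left(1 + 6\right) 2 \left(- 5 \left(-5 + 2 \left(-3\right)\right)\right) = \left(-2 - 15\right) 7 \cdot 2 \left(- 5 \left(-5 - 6\right)\right) = \left(-17\right) 14 \left(\left(-5\right) \left(-11\right)\right) = \left(-238\right) 55 = -13090$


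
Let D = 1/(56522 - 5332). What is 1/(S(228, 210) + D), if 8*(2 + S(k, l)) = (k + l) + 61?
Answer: 204760/12362389 ≈ 0.016563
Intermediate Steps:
S(k, l) = 45/8 + k/8 + l/8 (S(k, l) = -2 + ((k + l) + 61)/8 = -2 + (61 + k + l)/8 = -2 + (61/8 + k/8 + l/8) = 45/8 + k/8 + l/8)
D = 1/51190 ≈ 1.9535e-5
1/(S(228, 210) + D) = 1/((45/8 + (1/8)*228 + (1/8)*210) + 1/51190) = 1/((45/8 + 57/2 + 105/4) + 1/51190) = 1/(483/8 + 1/51190) = 1/(12362389/204760) = 204760/12362389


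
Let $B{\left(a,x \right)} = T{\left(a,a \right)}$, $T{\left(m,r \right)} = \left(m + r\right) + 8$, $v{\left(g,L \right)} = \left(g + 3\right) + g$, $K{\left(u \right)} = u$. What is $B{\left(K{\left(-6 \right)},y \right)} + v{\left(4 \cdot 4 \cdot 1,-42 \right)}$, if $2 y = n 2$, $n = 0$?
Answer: $31$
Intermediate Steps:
$y = 0$ ($y = \frac{0 \cdot 2}{2} = \frac{1}{2} \cdot 0 = 0$)
$v{\left(g,L \right)} = 3 + 2 g$ ($v{\left(g,L \right)} = \left(3 + g\right) + g = 3 + 2 g$)
$T{\left(m,r \right)} = 8 + m + r$
$B{\left(a,x \right)} = 8 + 2 a$ ($B{\left(a,x \right)} = 8 + a + a = 8 + 2 a$)
$B{\left(K{\left(-6 \right)},y \right)} + v{\left(4 \cdot 4 \cdot 1,-42 \right)} = \left(8 + 2 \left(-6\right)\right) + \left(3 + 2 \cdot 4 \cdot 4 \cdot 1\right) = \left(8 - 12\right) + \left(3 + 2 \cdot 16 \cdot 1\right) = -4 + \left(3 + 2 \cdot 16\right) = -4 + \left(3 + 32\right) = -4 + 35 = 31$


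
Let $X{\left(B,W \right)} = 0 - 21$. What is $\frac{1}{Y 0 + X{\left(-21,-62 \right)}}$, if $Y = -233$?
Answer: $- \frac{1}{21} \approx -0.047619$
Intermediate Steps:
$X{\left(B,W \right)} = -21$
$\frac{1}{Y 0 + X{\left(-21,-62 \right)}} = \frac{1}{\left(-233\right) 0 - 21} = \frac{1}{0 - 21} = \frac{1}{-21} = - \frac{1}{21}$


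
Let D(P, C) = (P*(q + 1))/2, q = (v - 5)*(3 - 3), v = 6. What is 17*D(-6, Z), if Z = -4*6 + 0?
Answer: -51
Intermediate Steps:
q = 0 (q = (6 - 5)*(3 - 3) = 1*0 = 0)
Z = -24 (Z = -24 + 0 = -24)
D(P, C) = P/2 (D(P, C) = (P*(0 + 1))/2 = (P*1)*(1/2) = P*(1/2) = P/2)
17*D(-6, Z) = 17*((1/2)*(-6)) = 17*(-3) = -51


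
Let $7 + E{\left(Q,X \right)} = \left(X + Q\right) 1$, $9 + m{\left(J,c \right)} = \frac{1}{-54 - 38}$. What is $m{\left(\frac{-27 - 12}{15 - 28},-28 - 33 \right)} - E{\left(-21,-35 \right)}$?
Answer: $\frac{4967}{92} \approx 53.989$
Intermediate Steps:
$m{\left(J,c \right)} = - \frac{829}{92}$ ($m{\left(J,c \right)} = -9 + \frac{1}{-54 - 38} = -9 + \frac{1}{-92} = -9 - \frac{1}{92} = - \frac{829}{92}$)
$E{\left(Q,X \right)} = -7 + Q + X$ ($E{\left(Q,X \right)} = -7 + \left(X + Q\right) 1 = -7 + \left(Q + X\right) 1 = -7 + \left(Q + X\right) = -7 + Q + X$)
$m{\left(\frac{-27 - 12}{15 - 28},-28 - 33 \right)} - E{\left(-21,-35 \right)} = - \frac{829}{92} - \left(-7 - 21 - 35\right) = - \frac{829}{92} - -63 = - \frac{829}{92} + 63 = \frac{4967}{92}$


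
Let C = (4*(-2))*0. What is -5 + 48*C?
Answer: -5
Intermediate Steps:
C = 0 (C = -8*0 = 0)
-5 + 48*C = -5 + 48*0 = -5 + 0 = -5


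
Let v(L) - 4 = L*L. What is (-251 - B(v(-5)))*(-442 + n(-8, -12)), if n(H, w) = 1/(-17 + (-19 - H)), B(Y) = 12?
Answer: 3255151/28 ≈ 1.1626e+5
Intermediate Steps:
v(L) = 4 + L² (v(L) = 4 + L*L = 4 + L²)
n(H, w) = 1/(-36 - H)
(-251 - B(v(-5)))*(-442 + n(-8, -12)) = (-251 - 1*12)*(-442 - 1/(36 - 8)) = (-251 - 12)*(-442 - 1/28) = -263*(-442 - 1*1/28) = -263*(-442 - 1/28) = -263*(-12377/28) = 3255151/28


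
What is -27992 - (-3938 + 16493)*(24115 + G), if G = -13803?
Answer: -129495152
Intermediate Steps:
-27992 - (-3938 + 16493)*(24115 + G) = -27992 - (-3938 + 16493)*(24115 - 13803) = -27992 - 12555*10312 = -27992 - 1*129467160 = -27992 - 129467160 = -129495152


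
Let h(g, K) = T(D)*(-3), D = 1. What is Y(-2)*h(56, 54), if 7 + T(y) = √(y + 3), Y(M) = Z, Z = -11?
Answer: -165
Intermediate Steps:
Y(M) = -11
T(y) = -7 + √(3 + y) (T(y) = -7 + √(y + 3) = -7 + √(3 + y))
h(g, K) = 15 (h(g, K) = (-7 + √(3 + 1))*(-3) = (-7 + √4)*(-3) = (-7 + 2)*(-3) = -5*(-3) = 15)
Y(-2)*h(56, 54) = -11*15 = -165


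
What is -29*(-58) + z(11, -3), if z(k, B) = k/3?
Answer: 5057/3 ≈ 1685.7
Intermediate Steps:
z(k, B) = k/3
-29*(-58) + z(11, -3) = -29*(-58) + (⅓)*11 = 1682 + 11/3 = 5057/3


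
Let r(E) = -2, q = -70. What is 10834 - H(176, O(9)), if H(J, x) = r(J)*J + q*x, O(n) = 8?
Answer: 11746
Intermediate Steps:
H(J, x) = -70*x - 2*J (H(J, x) = -2*J - 70*x = -70*x - 2*J)
10834 - H(176, O(9)) = 10834 - (-70*8 - 2*176) = 10834 - (-560 - 352) = 10834 - 1*(-912) = 10834 + 912 = 11746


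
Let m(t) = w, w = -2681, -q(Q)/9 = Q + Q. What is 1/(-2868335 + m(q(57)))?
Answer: -1/2871016 ≈ -3.4831e-7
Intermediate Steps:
q(Q) = -18*Q (q(Q) = -9*(Q + Q) = -18*Q)
m(t) = -2681
1/(-2868335 + m(q(57))) = 1/(-2868335 - 2681) = 1/(-2871016) = -1/2871016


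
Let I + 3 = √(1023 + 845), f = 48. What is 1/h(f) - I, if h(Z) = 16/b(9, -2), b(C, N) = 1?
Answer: 49/16 - 2*√467 ≈ -40.158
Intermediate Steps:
h(Z) = 16 (h(Z) = 16/1 = 16*1 = 16)
I = -3 + 2*√467 (I = -3 + √(1023 + 845) = -3 + √1868 = -3 + 2*√467 ≈ 40.220)
1/h(f) - I = 1/16 - (-3 + 2*√467) = 1/16 + (3 - 2*√467) = 49/16 - 2*√467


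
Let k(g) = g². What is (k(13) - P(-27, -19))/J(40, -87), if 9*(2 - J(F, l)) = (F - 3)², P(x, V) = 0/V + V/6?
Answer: -3099/2702 ≈ -1.1469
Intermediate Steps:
P(x, V) = V/6 (P(x, V) = 0 + V*(⅙) = 0 + V/6 = V/6)
J(F, l) = 2 - (-3 + F)²/9 (J(F, l) = 2 - (F - 3)²/9 = 2 - (-3 + F)²/9)
(k(13) - P(-27, -19))/J(40, -87) = (13² - (-19)/6)/(2 - (-3 + 40)²/9) = (169 - 1*(-19/6))/(2 - ⅑*37²) = (169 + 19/6)/(2 - ⅑*1369) = 1033/(6*(2 - 1369/9)) = 1033/(6*(-1351/9)) = (1033/6)*(-9/1351) = -3099/2702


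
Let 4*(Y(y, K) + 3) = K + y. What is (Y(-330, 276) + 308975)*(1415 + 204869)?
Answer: 63733195214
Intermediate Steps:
Y(y, K) = -3 + K/4 + y/4 (Y(y, K) = -3 + (K + y)/4 = -3 + (K/4 + y/4) = -3 + K/4 + y/4)
(Y(-330, 276) + 308975)*(1415 + 204869) = ((-3 + (¼)*276 + (¼)*(-330)) + 308975)*(1415 + 204869) = ((-3 + 69 - 165/2) + 308975)*206284 = (-33/2 + 308975)*206284 = (617917/2)*206284 = 63733195214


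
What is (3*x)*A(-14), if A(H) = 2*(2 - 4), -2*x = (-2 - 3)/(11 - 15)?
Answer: 15/2 ≈ 7.5000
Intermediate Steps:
x = -5/8 (x = -(-2 - 3)/(2*(11 - 15)) = -(-5)/(2*(-4)) = -(-5)*(-1)/(2*4) = -½*5/4 = -5/8 ≈ -0.62500)
A(H) = -4 (A(H) = 2*(-2) = -4)
(3*x)*A(-14) = (3*(-5/8))*(-4) = -15/8*(-4) = 15/2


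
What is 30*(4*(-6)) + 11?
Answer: -709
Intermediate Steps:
30*(4*(-6)) + 11 = 30*(-24) + 11 = -720 + 11 = -709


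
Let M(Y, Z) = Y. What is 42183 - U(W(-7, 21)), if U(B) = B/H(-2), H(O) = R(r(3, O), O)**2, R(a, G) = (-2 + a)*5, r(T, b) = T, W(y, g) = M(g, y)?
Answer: 1054554/25 ≈ 42182.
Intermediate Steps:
W(y, g) = g
R(a, G) = -10 + 5*a
H(O) = 25 (H(O) = (-10 + 5*3)**2 = (-10 + 15)**2 = 5**2 = 25)
U(B) = B/25
42183 - U(W(-7, 21)) = 42183 - 21/25 = 1054554/25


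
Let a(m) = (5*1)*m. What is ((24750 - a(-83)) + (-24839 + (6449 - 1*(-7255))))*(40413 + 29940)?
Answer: 987052590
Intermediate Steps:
a(m) = 5*m
((24750 - a(-83)) + (-24839 + (6449 - 1*(-7255))))*(40413 + 29940) = ((24750 - 5*(-83)) + (-24839 + (6449 - 1*(-7255))))*(40413 + 29940) = ((24750 - 1*(-415)) + (-24839 + (6449 + 7255)))*70353 = ((24750 + 415) + (-24839 + 13704))*70353 = (25165 - 11135)*70353 = 14030*70353 = 987052590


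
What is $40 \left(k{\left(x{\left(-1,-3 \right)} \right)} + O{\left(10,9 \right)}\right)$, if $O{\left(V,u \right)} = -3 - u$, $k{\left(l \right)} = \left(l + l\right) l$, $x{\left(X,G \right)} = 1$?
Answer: $-400$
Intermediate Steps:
$k{\left(l \right)} = 2 l^{2}$ ($k{\left(l \right)} = 2 l l = 2 l^{2}$)
$40 \left(k{\left(x{\left(-1,-3 \right)} \right)} + O{\left(10,9 \right)}\right) = 40 \left(2 \cdot 1^{2} - 12\right) = 40 \left(2 \cdot 1 - 12\right) = 40 \left(2 - 12\right) = 40 \left(-10\right) = -400$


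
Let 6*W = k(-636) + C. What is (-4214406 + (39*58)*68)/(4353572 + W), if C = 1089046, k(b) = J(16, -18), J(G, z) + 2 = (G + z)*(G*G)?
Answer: -2030295/2267497 ≈ -0.89539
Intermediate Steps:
J(G, z) = -2 + G²*(G + z) (J(G, z) = -2 + (G + z)*(G*G) = -2 + (G + z)*G² = -2 + G²*(G + z))
k(b) = -514 (k(b) = -2 + 16³ - 18*16² = -2 + 4096 - 18*256 = -2 + 4096 - 4608 = -514)
W = 181422 (W = (-514 + 1089046)/6 = (⅙)*1088532 = 181422)
(-4214406 + (39*58)*68)/(4353572 + W) = (-4214406 + (39*58)*68)/(4353572 + 181422) = (-4214406 + 2262*68)/4534994 = (-4214406 + 153816)*(1/4534994) = -4060590*1/4534994 = -2030295/2267497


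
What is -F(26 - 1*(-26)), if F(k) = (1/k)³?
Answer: -1/140608 ≈ -7.1120e-6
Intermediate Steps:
F(k) = k⁻³
-F(26 - 1*(-26)) = -1/(26 - 1*(-26))³ = -1/(26 + 26)³ = -1/52³ = -1*1/140608 = -1/140608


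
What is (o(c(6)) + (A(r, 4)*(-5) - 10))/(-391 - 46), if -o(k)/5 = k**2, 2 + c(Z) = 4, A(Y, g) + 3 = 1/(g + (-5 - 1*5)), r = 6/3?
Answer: 85/2622 ≈ 0.032418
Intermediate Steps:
r = 2 (r = 6*(1/3) = 2)
A(Y, g) = -3 + 1/(-10 + g) (A(Y, g) = -3 + 1/(g + (-5 - 1*5)) = -3 + 1/(g + (-5 - 5)) = -3 + 1/(g - 10) = -3 + 1/(-10 + g))
c(Z) = 2 (c(Z) = -2 + 4 = 2)
o(k) = -5*k**2
(o(c(6)) + (A(r, 4)*(-5) - 10))/(-391 - 46) = (-5*2**2 + (((31 - 3*4)/(-10 + 4))*(-5) - 10))/(-391 - 46) = (-5*4 + (((31 - 12)/(-6))*(-5) - 10))/(-437) = (-20 + (-1/6*19*(-5) - 10))*(-1/437) = (-20 + (-19/6*(-5) - 10))*(-1/437) = (-20 + (95/6 - 10))*(-1/437) = (-20 + 35/6)*(-1/437) = -85/6*(-1/437) = 85/2622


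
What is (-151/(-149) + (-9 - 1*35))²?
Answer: 41024025/22201 ≈ 1847.8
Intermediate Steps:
(-151/(-149) + (-9 - 1*35))² = (-151*(-1/149) + (-9 - 35))² = (151/149 - 44)² = (-6405/149)² = 41024025/22201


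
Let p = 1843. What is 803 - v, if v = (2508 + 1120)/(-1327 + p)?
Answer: 102680/129 ≈ 795.97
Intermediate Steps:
v = 907/129 (v = (2508 + 1120)/(-1327 + 1843) = 3628/516 = 3628*(1/516) = 907/129 ≈ 7.0310)
803 - v = 803 - 1*907/129 = 803 - 907/129 = 102680/129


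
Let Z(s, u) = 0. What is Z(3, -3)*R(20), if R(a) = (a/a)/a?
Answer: 0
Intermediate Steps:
R(a) = 1/a
Z(3, -3)*R(20) = 0/20 = 0*(1/20) = 0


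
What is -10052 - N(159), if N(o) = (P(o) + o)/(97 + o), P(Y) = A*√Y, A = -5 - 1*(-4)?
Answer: -2573471/256 + √159/256 ≈ -10053.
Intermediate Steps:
A = -1 (A = -5 + 4 = -1)
P(Y) = -√Y
N(o) = (o - √o)/(97 + o) (N(o) = (-√o + o)/(97 + o) = (o - √o)/(97 + o))
-10052 - N(159) = -10052 - (159 - √159)/(97 + 159) = -10052 - (159 - √159)/256 = -10052 - (159/256 - √159/256) = -10052 + (-159/256 + √159/256) = -2573471/256 + √159/256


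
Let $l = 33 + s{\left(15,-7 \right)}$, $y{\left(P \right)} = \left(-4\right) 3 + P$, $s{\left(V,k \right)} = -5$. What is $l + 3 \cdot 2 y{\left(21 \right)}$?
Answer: $82$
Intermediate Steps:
$y{\left(P \right)} = -12 + P$
$l = 28$ ($l = 33 - 5 = 28$)
$l + 3 \cdot 2 y{\left(21 \right)} = 28 + 3 \cdot 2 \left(-12 + 21\right) = 28 + 6 \cdot 9 = 28 + 54 = 82$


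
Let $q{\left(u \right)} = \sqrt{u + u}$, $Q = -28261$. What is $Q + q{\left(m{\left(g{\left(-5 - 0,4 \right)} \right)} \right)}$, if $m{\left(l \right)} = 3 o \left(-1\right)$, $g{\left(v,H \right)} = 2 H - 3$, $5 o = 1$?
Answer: $-28261 + \frac{i \sqrt{30}}{5} \approx -28261.0 + 1.0954 i$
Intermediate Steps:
$o = \frac{1}{5}$ ($o = \frac{1}{5} \cdot 1 = \frac{1}{5} \approx 0.2$)
$g{\left(v,H \right)} = -3 + 2 H$
$m{\left(l \right)} = - \frac{3}{5}$ ($m{\left(l \right)} = 3 \cdot \frac{1}{5} \left(-1\right) = \frac{3}{5} \left(-1\right) = - \frac{3}{5}$)
$q{\left(u \right)} = \sqrt{2} \sqrt{u}$ ($q{\left(u \right)} = \sqrt{2 u} = \sqrt{2} \sqrt{u}$)
$Q + q{\left(m{\left(g{\left(-5 - 0,4 \right)} \right)} \right)} = -28261 + \sqrt{2} \sqrt{- \frac{3}{5}} = -28261 + \sqrt{2} \frac{i \sqrt{15}}{5} = -28261 + \frac{i \sqrt{30}}{5}$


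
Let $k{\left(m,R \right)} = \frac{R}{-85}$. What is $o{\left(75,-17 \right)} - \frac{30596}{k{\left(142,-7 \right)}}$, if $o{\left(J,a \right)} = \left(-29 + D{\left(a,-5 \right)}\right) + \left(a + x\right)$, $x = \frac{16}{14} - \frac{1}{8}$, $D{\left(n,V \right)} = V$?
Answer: $- \frac{20808079}{56} \approx -3.7157 \cdot 10^{5}$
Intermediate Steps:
$k{\left(m,R \right)} = - \frac{R}{85}$ ($k{\left(m,R \right)} = R \left(- \frac{1}{85}\right) = - \frac{R}{85}$)
$x = \frac{57}{56}$ ($x = 16 \cdot \frac{1}{14} - \frac{1}{8} = \frac{8}{7} - \frac{1}{8} = \frac{57}{56} \approx 1.0179$)
$o{\left(J,a \right)} = - \frac{1847}{56} + a$ ($o{\left(J,a \right)} = \left(-29 - 5\right) + \left(a + \frac{57}{56}\right) = -34 + \left(\frac{57}{56} + a\right) = - \frac{1847}{56} + a$)
$o{\left(75,-17 \right)} - \frac{30596}{k{\left(142,-7 \right)}} = \left(- \frac{1847}{56} - 17\right) - \frac{30596}{\left(- \frac{1}{85}\right) \left(-7\right)} = - \frac{2799}{56} - \frac{30596}{\frac{7}{85}} = - \frac{2799}{56} - 30596 \cdot \frac{85}{7} = - \frac{2799}{56} - \frac{2600660}{7} = - \frac{20808079}{56}$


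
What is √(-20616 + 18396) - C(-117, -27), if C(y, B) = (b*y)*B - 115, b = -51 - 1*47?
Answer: 309697 + 2*I*√555 ≈ 3.097e+5 + 47.117*I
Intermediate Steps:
b = -98 (b = -51 - 47 = -98)
C(y, B) = -115 - 98*B*y (C(y, B) = (-98*y)*B - 115 = -98*B*y - 115 = -115 - 98*B*y)
√(-20616 + 18396) - C(-117, -27) = √(-20616 + 18396) - (-115 - 98*(-27)*(-117)) = √(-2220) - (-115 - 309582) = 2*I*√555 - 1*(-309697) = 2*I*√555 + 309697 = 309697 + 2*I*√555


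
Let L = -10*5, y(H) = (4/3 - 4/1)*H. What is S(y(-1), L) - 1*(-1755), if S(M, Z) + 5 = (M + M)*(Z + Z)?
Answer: 3650/3 ≈ 1216.7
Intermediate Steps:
y(H) = -8*H/3 (y(H) = (4*(⅓) - 4*1)*H = (4/3 - 4)*H = -8*H/3)
L = -50
S(M, Z) = -5 + 4*M*Z (S(M, Z) = -5 + (M + M)*(Z + Z) = -5 + (2*M)*(2*Z) = -5 + 4*M*Z)
S(y(-1), L) - 1*(-1755) = (-5 + 4*(-8/3*(-1))*(-50)) - 1*(-1755) = (-5 + 4*(8/3)*(-50)) + 1755 = (-5 - 1600/3) + 1755 = -1615/3 + 1755 = 3650/3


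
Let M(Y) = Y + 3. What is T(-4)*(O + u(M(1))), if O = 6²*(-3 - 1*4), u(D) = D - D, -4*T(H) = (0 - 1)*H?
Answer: 252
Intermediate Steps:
T(H) = H/4 (T(H) = -(0 - 1)*H/4 = -(-1)*H/4 = H/4)
M(Y) = 3 + Y
u(D) = 0
O = -252 (O = 36*(-3 - 4) = 36*(-7) = -252)
T(-4)*(O + u(M(1))) = ((¼)*(-4))*(-252 + 0) = -1*(-252) = 252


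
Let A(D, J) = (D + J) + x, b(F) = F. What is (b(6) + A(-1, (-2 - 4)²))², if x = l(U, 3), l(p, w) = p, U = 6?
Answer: 2209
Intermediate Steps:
x = 6
A(D, J) = 6 + D + J (A(D, J) = (D + J) + 6 = 6 + D + J)
(b(6) + A(-1, (-2 - 4)²))² = (6 + (6 - 1 + (-2 - 4)²))² = (6 + (6 - 1 + (-6)²))² = (6 + (6 - 1 + 36))² = (6 + 41)² = 47² = 2209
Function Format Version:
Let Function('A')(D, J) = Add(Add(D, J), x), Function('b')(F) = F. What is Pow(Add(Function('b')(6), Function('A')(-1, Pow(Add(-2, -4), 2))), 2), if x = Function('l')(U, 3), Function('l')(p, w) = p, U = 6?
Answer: 2209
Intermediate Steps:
x = 6
Function('A')(D, J) = Add(6, D, J) (Function('A')(D, J) = Add(Add(D, J), 6) = Add(6, D, J))
Pow(Add(Function('b')(6), Function('A')(-1, Pow(Add(-2, -4), 2))), 2) = Pow(Add(6, Add(6, -1, Pow(Add(-2, -4), 2))), 2) = Pow(Add(6, Add(6, -1, Pow(-6, 2))), 2) = Pow(Add(6, Add(6, -1, 36)), 2) = Pow(Add(6, 41), 2) = Pow(47, 2) = 2209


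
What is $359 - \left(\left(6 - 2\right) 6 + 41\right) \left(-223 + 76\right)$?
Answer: $9914$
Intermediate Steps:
$359 - \left(\left(6 - 2\right) 6 + 41\right) \left(-223 + 76\right) = 359 - \left(4 \cdot 6 + 41\right) \left(-147\right) = 359 - \left(24 + 41\right) \left(-147\right) = 359 - 65 \left(-147\right) = 359 - -9555 = 359 + 9555 = 9914$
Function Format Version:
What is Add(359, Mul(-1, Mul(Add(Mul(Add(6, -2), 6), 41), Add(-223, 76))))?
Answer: 9914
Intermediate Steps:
Add(359, Mul(-1, Mul(Add(Mul(Add(6, -2), 6), 41), Add(-223, 76)))) = Add(359, Mul(-1, Mul(Add(Mul(4, 6), 41), -147))) = Add(359, Mul(-1, Mul(Add(24, 41), -147))) = Add(359, Mul(-1, Mul(65, -147))) = Add(359, Mul(-1, -9555)) = Add(359, 9555) = 9914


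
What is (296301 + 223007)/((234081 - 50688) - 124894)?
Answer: 519308/58499 ≈ 8.8772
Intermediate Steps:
(296301 + 223007)/((234081 - 50688) - 124894) = 519308/(183393 - 124894) = 519308/58499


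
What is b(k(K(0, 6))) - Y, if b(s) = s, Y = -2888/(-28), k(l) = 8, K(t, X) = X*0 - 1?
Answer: -666/7 ≈ -95.143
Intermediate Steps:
K(t, X) = -1 (K(t, X) = 0 - 1 = -1)
Y = 722/7 (Y = -2888*(-1/28) = 722/7 ≈ 103.14)
b(k(K(0, 6))) - Y = 8 - 1*722/7 = 8 - 722/7 = -666/7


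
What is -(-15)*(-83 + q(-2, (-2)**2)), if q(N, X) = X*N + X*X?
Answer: -1125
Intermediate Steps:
q(N, X) = X**2 + N*X (q(N, X) = N*X + X**2 = X**2 + N*X)
-(-15)*(-83 + q(-2, (-2)**2)) = -(-15)*(-83 + (-2)**2*(-2 + (-2)**2)) = -(-15)*(-83 + 4*(-2 + 4)) = -(-15)*(-83 + 4*2) = -(-15)*(-83 + 8) = -(-15)*(-75) = -1*1125 = -1125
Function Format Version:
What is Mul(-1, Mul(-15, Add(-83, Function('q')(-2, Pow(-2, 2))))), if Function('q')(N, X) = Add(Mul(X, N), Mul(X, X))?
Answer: -1125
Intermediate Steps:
Function('q')(N, X) = Add(Pow(X, 2), Mul(N, X)) (Function('q')(N, X) = Add(Mul(N, X), Pow(X, 2)) = Add(Pow(X, 2), Mul(N, X)))
Mul(-1, Mul(-15, Add(-83, Function('q')(-2, Pow(-2, 2))))) = Mul(-1, Mul(-15, Add(-83, Mul(Pow(-2, 2), Add(-2, Pow(-2, 2)))))) = Mul(-1, Mul(-15, Add(-83, Mul(4, Add(-2, 4))))) = Mul(-1, Mul(-15, Add(-83, Mul(4, 2)))) = Mul(-1, Mul(-15, Add(-83, 8))) = Mul(-1, Mul(-15, -75)) = Mul(-1, 1125) = -1125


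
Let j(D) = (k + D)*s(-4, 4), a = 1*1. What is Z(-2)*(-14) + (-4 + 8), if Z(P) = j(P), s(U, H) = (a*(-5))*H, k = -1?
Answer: -836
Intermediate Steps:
a = 1
s(U, H) = -5*H (s(U, H) = (1*(-5))*H = -5*H)
j(D) = 20 - 20*D (j(D) = (-1 + D)*(-5*4) = (-1 + D)*(-20) = 20 - 20*D)
Z(P) = 20 - 20*P
Z(-2)*(-14) + (-4 + 8) = (20 - 20*(-2))*(-14) + (-4 + 8) = (20 + 40)*(-14) + 4 = 60*(-14) + 4 = -840 + 4 = -836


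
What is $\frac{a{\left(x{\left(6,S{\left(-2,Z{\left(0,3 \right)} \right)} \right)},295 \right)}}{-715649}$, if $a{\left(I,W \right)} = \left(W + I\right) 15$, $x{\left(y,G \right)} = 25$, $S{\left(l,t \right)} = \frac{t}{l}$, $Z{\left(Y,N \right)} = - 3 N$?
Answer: $- \frac{4800}{715649} \approx -0.0067072$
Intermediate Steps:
$a{\left(I,W \right)} = 15 I + 15 W$ ($a{\left(I,W \right)} = \left(I + W\right) 15 = 15 I + 15 W$)
$\frac{a{\left(x{\left(6,S{\left(-2,Z{\left(0,3 \right)} \right)} \right)},295 \right)}}{-715649} = \frac{15 \cdot 25 + 15 \cdot 295}{-715649} = \left(375 + 4425\right) \left(- \frac{1}{715649}\right) = 4800 \left(- \frac{1}{715649}\right) = - \frac{4800}{715649}$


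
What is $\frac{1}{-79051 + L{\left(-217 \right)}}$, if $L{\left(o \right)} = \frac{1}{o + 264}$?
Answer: $- \frac{47}{3715396} \approx -1.265 \cdot 10^{-5}$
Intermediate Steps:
$L{\left(o \right)} = \frac{1}{264 + o}$
$\frac{1}{-79051 + L{\left(-217 \right)}} = \frac{1}{-79051 + \frac{1}{264 - 217}} = \frac{1}{-79051 + \frac{1}{47}} = \frac{1}{- \frac{3715396}{47}} = - \frac{47}{3715396}$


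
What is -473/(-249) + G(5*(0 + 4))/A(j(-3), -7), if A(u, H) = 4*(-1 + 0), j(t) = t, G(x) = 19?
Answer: -2839/996 ≈ -2.8504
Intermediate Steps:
A(u, H) = -4 (A(u, H) = 4*(-1) = -4)
-473/(-249) + G(5*(0 + 4))/A(j(-3), -7) = -473/(-249) + 19/(-4) = -473*(-1/249) + 19*(-¼) = 473/249 - 19/4 = -2839/996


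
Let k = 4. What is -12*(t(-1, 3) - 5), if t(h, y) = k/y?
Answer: 44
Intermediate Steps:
t(h, y) = 4/y
-12*(t(-1, 3) - 5) = -12*(4/3 - 5) = -12*(-11/3) = 44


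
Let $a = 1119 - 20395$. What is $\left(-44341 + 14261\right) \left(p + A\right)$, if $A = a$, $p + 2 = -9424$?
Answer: $863356160$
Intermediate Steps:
$p = -9426$ ($p = -2 - 9424 = -9426$)
$a = -19276$
$A = -19276$
$\left(-44341 + 14261\right) \left(p + A\right) = \left(-44341 + 14261\right) \left(-9426 - 19276\right) = \left(-30080\right) \left(-28702\right) = 863356160$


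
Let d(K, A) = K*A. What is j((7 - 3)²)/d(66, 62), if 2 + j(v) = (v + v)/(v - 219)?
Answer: -73/138446 ≈ -0.00052728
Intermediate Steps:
d(K, A) = A*K
j(v) = -2 + 2*v/(-219 + v) (j(v) = -2 + (v + v)/(v - 219) = -2 + (2*v)/(-219 + v) = -2 + 2*v/(-219 + v))
j((7 - 3)²)/d(66, 62) = (438/(-219 + (7 - 3)²))/((62*66)) = (438/(-219 + 4²))/4092 = (438/(-219 + 16))*(1/4092) = (438/(-203))*(1/4092) = (438*(-1/203))*(1/4092) = -438/203*1/4092 = -73/138446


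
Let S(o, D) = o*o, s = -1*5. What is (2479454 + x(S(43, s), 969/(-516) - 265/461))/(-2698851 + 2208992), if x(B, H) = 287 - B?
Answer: -2477892/489859 ≈ -5.0584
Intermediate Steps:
s = -5
S(o, D) = o²
(2479454 + x(S(43, s), 969/(-516) - 265/461))/(-2698851 + 2208992) = (2479454 + (287 - 1*43²))/(-2698851 + 2208992) = (2479454 + (287 - 1*1849))/(-489859) = (2479454 + (287 - 1849))*(-1/489859) = (2479454 - 1562)*(-1/489859) = 2477892*(-1/489859) = -2477892/489859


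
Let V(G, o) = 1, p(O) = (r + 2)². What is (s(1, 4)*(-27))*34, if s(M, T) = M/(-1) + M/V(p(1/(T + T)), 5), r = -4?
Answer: 0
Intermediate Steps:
p(O) = 4 (p(O) = (-4 + 2)² = (-2)² = 4)
s(M, T) = 0 (s(M, T) = M/(-1) + M/1 = M*(-1) + M*1 = -M + M = 0)
(s(1, 4)*(-27))*34 = (0*(-27))*34 = 0*34 = 0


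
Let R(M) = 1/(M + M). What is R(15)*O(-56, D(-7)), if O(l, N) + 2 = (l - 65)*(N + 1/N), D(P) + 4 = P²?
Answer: -122618/675 ≈ -181.66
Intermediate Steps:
R(M) = 1/(2*M)
D(P) = -4 + P²
O(l, N) = -2 + (-65 + l)*(N + 1/N) (O(l, N) = -2 + (l - 65)*(N + 1/N) = -2 + (-65 + l)*(N + 1/N))
R(15)*O(-56, D(-7)) = ((½)/15)*((-65 - 56 - (-4 + (-7)²)*(2 + 65*(-4 + (-7)²) - 1*(-4 + (-7)²)*(-56)))/(-4 + (-7)²)) = ((½)*(1/15))*((-65 - 56 - (-4 + 49)*(2 + 65*(-4 + 49) - 1*(-4 + 49)*(-56)))/(-4 + 49)) = ((-65 - 56 - 1*45*(2 + 65*45 - 1*45*(-56)))/45)/30 = ((-65 - 56 - 1*45*(2 + 2925 + 2520))/45)/30 = ((-65 - 56 - 1*45*5447)/45)/30 = ((-65 - 56 - 245115)/45)/30 = ((1/45)*(-245236))/30 = (1/30)*(-245236/45) = -122618/675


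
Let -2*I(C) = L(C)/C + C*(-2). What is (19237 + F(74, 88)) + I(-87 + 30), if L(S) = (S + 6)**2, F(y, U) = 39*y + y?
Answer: 842187/38 ≈ 22163.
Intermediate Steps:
F(y, U) = 40*y
L(S) = (6 + S)**2
I(C) = C - (6 + C)**2/(2*C) (I(C) = -((6 + C)**2/C + C*(-2))/2 = -((6 + C)**2/C - 2*C)/2 = -(-2*C + (6 + C)**2/C)/2 = C - (6 + C)**2/(2*C))
(19237 + F(74, 88)) + I(-87 + 30) = (19237 + 40*74) + (-6 + (-87 + 30)/2 - 18/(-87 + 30)) = (19237 + 2960) + (-6 + (1/2)*(-57) - 18/(-57)) = 22197 + (-6 - 57/2 - 18*(-1/57)) = 22197 + (-6 - 57/2 + 6/19) = 22197 - 1299/38 = 842187/38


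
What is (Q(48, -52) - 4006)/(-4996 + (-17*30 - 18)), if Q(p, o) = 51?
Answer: 3955/5524 ≈ 0.71597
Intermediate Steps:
(Q(48, -52) - 4006)/(-4996 + (-17*30 - 18)) = (51 - 4006)/(-4996 + (-17*30 - 18)) = -3955/(-4996 + (-510 - 18)) = -3955/(-4996 - 528) = -3955/(-5524) = -3955*(-1/5524) = 3955/5524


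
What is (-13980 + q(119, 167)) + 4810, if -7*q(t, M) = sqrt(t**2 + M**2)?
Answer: -9170 - 145*sqrt(2)/7 ≈ -9199.3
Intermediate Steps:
q(t, M) = -sqrt(M**2 + t**2)/7 (q(t, M) = -sqrt(t**2 + M**2)/7 = -sqrt(M**2 + t**2)/7)
(-13980 + q(119, 167)) + 4810 = (-13980 - sqrt(167**2 + 119**2)/7) + 4810 = (-13980 - sqrt(27889 + 14161)/7) + 4810 = (-13980 - 145*sqrt(2)/7) + 4810 = -9170 - 145*sqrt(2)/7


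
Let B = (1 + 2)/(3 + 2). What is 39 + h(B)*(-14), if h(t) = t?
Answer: 153/5 ≈ 30.600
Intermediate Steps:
B = 3/5 ≈ 0.60000
39 + h(B)*(-14) = 39 + (3/5)*(-14) = 39 - 42/5 = 153/5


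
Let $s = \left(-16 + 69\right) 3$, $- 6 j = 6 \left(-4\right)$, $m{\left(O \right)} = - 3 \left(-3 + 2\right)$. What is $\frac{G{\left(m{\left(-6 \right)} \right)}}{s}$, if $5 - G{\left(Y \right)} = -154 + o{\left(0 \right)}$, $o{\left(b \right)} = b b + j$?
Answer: $\frac{155}{159} \approx 0.97484$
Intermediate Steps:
$m{\left(O \right)} = 3$ ($m{\left(O \right)} = \left(-3\right) \left(-1\right) = 3$)
$j = 4$ ($j = - \frac{6 \left(-4\right)}{6} = \left(- \frac{1}{6}\right) \left(-24\right) = 4$)
$o{\left(b \right)} = 4 + b^{2}$ ($o{\left(b \right)} = b b + 4 = b^{2} + 4 = 4 + b^{2}$)
$G{\left(Y \right)} = 155$ ($G{\left(Y \right)} = 5 - \left(-154 + \left(4 + 0^{2}\right)\right) = 5 - \left(-154 + \left(4 + 0\right)\right) = 5 - \left(-154 + 4\right) = 5 - -150 = 5 + 150 = 155$)
$s = 159$ ($s = 53 \cdot 3 = 159$)
$\frac{G{\left(m{\left(-6 \right)} \right)}}{s} = \frac{155}{159}$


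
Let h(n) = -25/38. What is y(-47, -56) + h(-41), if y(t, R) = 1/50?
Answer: -303/475 ≈ -0.63789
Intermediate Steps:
y(t, R) = 1/50
h(n) = -25/38 (h(n) = -25*1/38 = -25/38)
y(-47, -56) + h(-41) = 1/50 - 25/38 = -303/475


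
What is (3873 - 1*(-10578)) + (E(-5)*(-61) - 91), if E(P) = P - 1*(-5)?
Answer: 14360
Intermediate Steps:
E(P) = 5 + P (E(P) = P + 5 = 5 + P)
(3873 - 1*(-10578)) + (E(-5)*(-61) - 91) = (3873 - 1*(-10578)) + ((5 - 5)*(-61) - 91) = (3873 + 10578) + (0*(-61) - 91) = 14451 + (0 - 91) = 14451 - 91 = 14360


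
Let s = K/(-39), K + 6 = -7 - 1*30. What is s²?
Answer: 1849/1521 ≈ 1.2156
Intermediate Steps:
K = -43 (K = -6 + (-7 - 1*30) = -6 + (-7 - 30) = -6 - 37 = -43)
s = 43/39 (s = -43/(-39) = -43*(-1/39) = 43/39 ≈ 1.1026)
s² = (43/39)² = 1849/1521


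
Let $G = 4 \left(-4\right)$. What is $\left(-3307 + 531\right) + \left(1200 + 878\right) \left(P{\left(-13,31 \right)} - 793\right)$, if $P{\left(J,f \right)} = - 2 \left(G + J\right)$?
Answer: $-1530106$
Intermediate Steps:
$G = -16$
$P{\left(J,f \right)} = 32 - 2 J$ ($P{\left(J,f \right)} = - 2 \left(-16 + J\right) = 32 - 2 J$)
$\left(-3307 + 531\right) + \left(1200 + 878\right) \left(P{\left(-13,31 \right)} - 793\right) = \left(-3307 + 531\right) + \left(1200 + 878\right) \left(\left(32 - -26\right) - 793\right) = -2776 + 2078 \left(\left(32 + 26\right) - 793\right) = -2776 + 2078 \left(58 - 793\right) = -2776 + 2078 \left(-735\right) = -2776 - 1527330 = -1530106$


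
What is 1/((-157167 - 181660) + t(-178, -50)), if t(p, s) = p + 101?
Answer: -1/338904 ≈ -2.9507e-6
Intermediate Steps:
t(p, s) = 101 + p
1/((-157167 - 181660) + t(-178, -50)) = 1/((-157167 - 181660) + (101 - 178)) = 1/(-338827 - 77) = 1/(-338904) = -1/338904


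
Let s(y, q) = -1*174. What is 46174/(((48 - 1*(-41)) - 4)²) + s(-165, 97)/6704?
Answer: 154146673/24218200 ≈ 6.3649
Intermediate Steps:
s(y, q) = -174
46174/(((48 - 1*(-41)) - 4)²) + s(-165, 97)/6704 = 46174/(((48 - 1*(-41)) - 4)²) - 174/6704 = 46174/(((48 + 41) - 4)²) - 174*1/6704 = 46174/((89 - 4)²) - 87/3352 = 46174/(85²) - 87/3352 = 46174/7225 - 87/3352 = 154146673/24218200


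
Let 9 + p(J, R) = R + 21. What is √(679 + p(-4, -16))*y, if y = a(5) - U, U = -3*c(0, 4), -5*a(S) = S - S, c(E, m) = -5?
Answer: -225*√3 ≈ -389.71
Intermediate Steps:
p(J, R) = 12 + R (p(J, R) = -9 + (R + 21) = -9 + (21 + R) = 12 + R)
a(S) = 0 (a(S) = -(S - S)/5 = -⅕*0 = 0)
U = 15 (U = -3*(-5) = 15)
y = -15 (y = 0 - 1*15 = 0 - 15 = -15)
√(679 + p(-4, -16))*y = √(679 + (12 - 16))*(-15) = √(679 - 4)*(-15) = √675*(-15) = (15*√3)*(-15) = -225*√3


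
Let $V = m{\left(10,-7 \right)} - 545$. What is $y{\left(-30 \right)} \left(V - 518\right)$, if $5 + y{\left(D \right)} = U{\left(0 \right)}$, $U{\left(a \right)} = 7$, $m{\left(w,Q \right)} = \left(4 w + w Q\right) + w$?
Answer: $-2166$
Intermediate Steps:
$m{\left(w,Q \right)} = 5 w + Q w$ ($m{\left(w,Q \right)} = \left(4 w + Q w\right) + w = 5 w + Q w$)
$y{\left(D \right)} = 2$ ($y{\left(D \right)} = -5 + 7 = 2$)
$V = -565$ ($V = 10 \left(5 - 7\right) - 545 = 10 \left(-2\right) - 545 = -20 - 545 = -565$)
$y{\left(-30 \right)} \left(V - 518\right) = 2 \left(-565 - 518\right) = 2 \left(-1083\right) = -2166$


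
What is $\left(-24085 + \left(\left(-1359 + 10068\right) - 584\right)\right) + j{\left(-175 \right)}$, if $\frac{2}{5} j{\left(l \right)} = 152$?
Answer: $-15580$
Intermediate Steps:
$j{\left(l \right)} = 380$ ($j{\left(l \right)} = \frac{5}{2} \cdot 152 = 380$)
$\left(-24085 + \left(\left(-1359 + 10068\right) - 584\right)\right) + j{\left(-175 \right)} = \left(-24085 + \left(\left(-1359 + 10068\right) - 584\right)\right) + 380 = \left(-24085 + \left(8709 - 584\right)\right) + 380 = \left(-24085 + 8125\right) + 380 = -15960 + 380 = -15580$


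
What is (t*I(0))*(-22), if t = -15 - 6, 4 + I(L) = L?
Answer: -1848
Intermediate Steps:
I(L) = -4 + L
t = -21
(t*I(0))*(-22) = -21*(-4 + 0)*(-22) = -21*(-4)*(-22) = 84*(-22) = -1848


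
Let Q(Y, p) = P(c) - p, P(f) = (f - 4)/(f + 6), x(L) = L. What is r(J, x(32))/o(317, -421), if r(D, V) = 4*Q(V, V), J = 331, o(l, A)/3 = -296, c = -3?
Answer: 103/666 ≈ 0.15465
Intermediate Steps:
o(l, A) = -888 (o(l, A) = 3*(-296) = -888)
P(f) = (-4 + f)/(6 + f)
Q(Y, p) = -7/3 - p (Q(Y, p) = (-4 - 3)/(6 - 3) - p = -7/3 - p)
r(D, V) = -28/3 - 4*V (r(D, V) = 4*(-7/3 - V) = -28/3 - 4*V)
r(J, x(32))/o(317, -421) = (-28/3 - 4*32)/(-888) = (-28/3 - 128)*(-1/888) = -412/3*(-1/888) = 103/666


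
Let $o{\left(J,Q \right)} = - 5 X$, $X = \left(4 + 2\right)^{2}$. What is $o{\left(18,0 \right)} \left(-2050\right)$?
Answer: $369000$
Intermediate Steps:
$X = 36$ ($X = 6^{2} = 36$)
$o{\left(J,Q \right)} = -180$ ($o{\left(J,Q \right)} = \left(-5\right) 36 = -180$)
$o{\left(18,0 \right)} \left(-2050\right) = \left(-180\right) \left(-2050\right) = 369000$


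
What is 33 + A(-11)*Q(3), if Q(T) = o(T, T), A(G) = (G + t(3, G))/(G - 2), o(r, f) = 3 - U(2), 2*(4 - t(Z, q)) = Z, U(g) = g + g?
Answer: 841/26 ≈ 32.346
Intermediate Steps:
U(g) = 2*g
t(Z, q) = 4 - Z/2
o(r, f) = -1 (o(r, f) = 3 - 2*2 = 3 - 1*4 = 3 - 4 = -1)
A(G) = (5/2 + G)/(-2 + G) (A(G) = (G + (4 - 1/2*3))/(G - 2) = (G + (4 - 3/2))/(-2 + G) = (G + 5/2)/(-2 + G) = (5/2 + G)/(-2 + G))
Q(T) = -1
33 + A(-11)*Q(3) = 33 + ((5/2 - 11)/(-2 - 11))*(-1) = 33 + (-17/2/(-13))*(-1) = 33 - 1/13*(-17/2)*(-1) = 33 + (17/26)*(-1) = 33 - 17/26 = 841/26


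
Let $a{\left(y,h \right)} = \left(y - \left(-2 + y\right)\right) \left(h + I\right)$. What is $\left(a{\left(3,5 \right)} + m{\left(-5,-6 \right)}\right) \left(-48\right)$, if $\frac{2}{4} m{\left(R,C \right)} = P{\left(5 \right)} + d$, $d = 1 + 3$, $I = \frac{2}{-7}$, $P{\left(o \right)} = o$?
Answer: $- \frac{9216}{7} \approx -1316.6$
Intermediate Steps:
$I = - \frac{2}{7}$ ($I = 2 \left(- \frac{1}{7}\right) = - \frac{2}{7} \approx -0.28571$)
$d = 4$
$m{\left(R,C \right)} = 18$ ($m{\left(R,C \right)} = 2 \left(5 + 4\right) = 2 \cdot 9 = 18$)
$a{\left(y,h \right)} = - \frac{4}{7} + 2 h$ ($a{\left(y,h \right)} = \left(y - \left(-2 + y\right)\right) \left(h - \frac{2}{7}\right) = 2 \left(- \frac{2}{7} + h\right) = - \frac{4}{7} + 2 h$)
$\left(a{\left(3,5 \right)} + m{\left(-5,-6 \right)}\right) \left(-48\right) = \left(\left(- \frac{4}{7} + 2 \cdot 5\right) + 18\right) \left(-48\right) = \left(\left(- \frac{4}{7} + 10\right) + 18\right) \left(-48\right) = \left(\frac{66}{7} + 18\right) \left(-48\right) = \frac{192}{7} \left(-48\right) = - \frac{9216}{7}$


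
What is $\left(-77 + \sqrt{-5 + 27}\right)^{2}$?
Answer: $\left(77 - \sqrt{22}\right)^{2} \approx 5228.7$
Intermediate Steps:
$\left(-77 + \sqrt{-5 + 27}\right)^{2} = \left(-77 + \sqrt{22}\right)^{2}$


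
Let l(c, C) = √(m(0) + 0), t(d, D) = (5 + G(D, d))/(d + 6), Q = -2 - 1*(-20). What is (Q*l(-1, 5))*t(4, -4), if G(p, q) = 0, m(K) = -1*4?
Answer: 18*I ≈ 18.0*I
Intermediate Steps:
m(K) = -4
Q = 18 (Q = -2 + 20 = 18)
t(d, D) = 5/(6 + d) (t(d, D) = (5 + 0)/(d + 6) = 5/(6 + d))
l(c, C) = 2*I (l(c, C) = √(-4 + 0) = √(-4) = 2*I)
(Q*l(-1, 5))*t(4, -4) = (18*(2*I))*(5/(6 + 4)) = (36*I)*(5/10) = (36*I)*(5*(⅒)) = (36*I)*(½) = 18*I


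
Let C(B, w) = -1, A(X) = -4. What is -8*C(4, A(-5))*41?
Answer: 328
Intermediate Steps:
-8*C(4, A(-5))*41 = -8*(-1)*41 = 8*41 = 328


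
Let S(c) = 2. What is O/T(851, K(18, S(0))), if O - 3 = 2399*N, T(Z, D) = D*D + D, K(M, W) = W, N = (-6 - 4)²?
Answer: 239903/6 ≈ 39984.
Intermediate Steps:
N = 100 (N = (-10)² = 100)
T(Z, D) = D + D² (T(Z, D) = D² + D = D + D²)
O = 239903 (O = 3 + 2399*100 = 3 + 239900 = 239903)
O/T(851, K(18, S(0))) = 239903/((2*(1 + 2))) = 239903/((2*3)) = 239903/6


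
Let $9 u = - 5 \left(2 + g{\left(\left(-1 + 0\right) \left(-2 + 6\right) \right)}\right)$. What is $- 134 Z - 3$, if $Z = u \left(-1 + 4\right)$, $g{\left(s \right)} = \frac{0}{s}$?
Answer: $\frac{1331}{3} \approx 443.67$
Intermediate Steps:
$g{\left(s \right)} = 0$
$u = - \frac{10}{9}$ ($u = \frac{\left(-5\right) \left(2 + 0\right)}{9} = \frac{\left(-5\right) 2}{9} = \frac{1}{9} \left(-10\right) = - \frac{10}{9} \approx -1.1111$)
$Z = - \frac{10}{3}$ ($Z = - \frac{10 \left(-1 + 4\right)}{9} = \left(- \frac{10}{9}\right) 3 = - \frac{10}{3} \approx -3.3333$)
$- 134 Z - 3 = \left(-134\right) \left(- \frac{10}{3}\right) - 3 = \frac{1340}{3} - 3 = \frac{1331}{3}$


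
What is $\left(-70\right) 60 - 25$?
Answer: $-4225$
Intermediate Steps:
$\left(-70\right) 60 - 25 = -4200 - 25 = -4225$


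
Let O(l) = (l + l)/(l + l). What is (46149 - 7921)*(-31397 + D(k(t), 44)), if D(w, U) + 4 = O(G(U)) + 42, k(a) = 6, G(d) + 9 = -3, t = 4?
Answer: -1198753624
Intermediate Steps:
G(d) = -12 (G(d) = -9 - 3 = -12)
O(l) = 1 (O(l) = (2*l)/((2*l)) = (2*l)*(1/(2*l)) = 1)
D(w, U) = 39 (D(w, U) = -4 + (1 + 42) = -4 + 43 = 39)
(46149 - 7921)*(-31397 + D(k(t), 44)) = (46149 - 7921)*(-31397 + 39) = 38228*(-31358) = -1198753624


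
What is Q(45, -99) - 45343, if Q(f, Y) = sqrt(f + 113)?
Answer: -45343 + sqrt(158) ≈ -45330.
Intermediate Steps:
Q(f, Y) = sqrt(113 + f)
Q(45, -99) - 45343 = sqrt(113 + 45) - 45343 = sqrt(158) - 45343 = -45343 + sqrt(158)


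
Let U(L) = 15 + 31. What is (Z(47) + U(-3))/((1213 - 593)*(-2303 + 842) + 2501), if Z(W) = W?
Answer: -93/903319 ≈ -0.00010295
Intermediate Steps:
U(L) = 46
(Z(47) + U(-3))/((1213 - 593)*(-2303 + 842) + 2501) = (47 + 46)/((1213 - 593)*(-2303 + 842) + 2501) = 93/(620*(-1461) + 2501) = 93/(-905820 + 2501) = 93/(-903319) = 93*(-1/903319) = -93/903319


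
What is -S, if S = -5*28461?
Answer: 142305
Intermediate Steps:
S = -142305
-S = -1*(-142305) = 142305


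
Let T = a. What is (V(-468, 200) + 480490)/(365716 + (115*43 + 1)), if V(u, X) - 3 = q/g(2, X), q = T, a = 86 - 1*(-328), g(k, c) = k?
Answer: 240350/185331 ≈ 1.2969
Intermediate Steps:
a = 414 (a = 86 + 328 = 414)
T = 414
q = 414
V(u, X) = 210 (V(u, X) = 3 + 414/2 = 3 + 414*(1/2) = 3 + 207 = 210)
(V(-468, 200) + 480490)/(365716 + (115*43 + 1)) = (210 + 480490)/(365716 + (115*43 + 1)) = 480700/(365716 + (4945 + 1)) = 480700/(365716 + 4946) = 480700/370662 = 480700*(1/370662) = 240350/185331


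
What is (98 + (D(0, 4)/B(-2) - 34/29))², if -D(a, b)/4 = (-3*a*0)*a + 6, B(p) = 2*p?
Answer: 8892324/841 ≈ 10574.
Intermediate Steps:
D(a, b) = -24 (D(a, b) = -4*((-3*a*0)*a + 6) = -4*(0*a + 6) = -4*(0 + 6) = -4*6 = -24)
(98 + (D(0, 4)/B(-2) - 34/29))² = (98 + (-24/(2*(-2)) - 34/29))² = (98 + (-24/(-4) - 34*1/29))² = (98 + (-24*(-¼) - 34/29))² = (98 + (6 - 34/29))² = (98 + 140/29)² = (2982/29)² = 8892324/841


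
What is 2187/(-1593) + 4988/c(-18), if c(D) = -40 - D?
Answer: -148037/649 ≈ -228.10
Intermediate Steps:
2187/(-1593) + 4988/c(-18) = 2187/(-1593) + 4988/(-40 - 1*(-18)) = 2187*(-1/1593) + 4988/(-40 + 18) = -81/59 + 4988/(-22) = -81/59 + 4988*(-1/22) = -81/59 - 2494/11 = -148037/649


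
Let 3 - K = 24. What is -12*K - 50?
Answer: 202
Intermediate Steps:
K = -21 (K = 3 - 1*24 = 3 - 24 = -21)
-12*K - 50 = -12*(-21) - 50 = 252 - 50 = 202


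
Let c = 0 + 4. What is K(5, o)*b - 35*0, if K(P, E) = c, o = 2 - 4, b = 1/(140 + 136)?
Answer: 1/69 ≈ 0.014493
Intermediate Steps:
b = 1/276 ≈ 0.0036232
o = -2
c = 4
K(P, E) = 4
K(5, o)*b - 35*0 = 4*(1/276) - 35*0 = 1/69 - 7*0 = 1/69 + 0 = 1/69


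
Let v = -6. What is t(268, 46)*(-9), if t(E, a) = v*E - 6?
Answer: 14526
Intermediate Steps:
t(E, a) = -6 - 6*E (t(E, a) = -6*E - 6 = -6 - 6*E)
t(268, 46)*(-9) = (-6 - 6*268)*(-9) = (-6 - 1608)*(-9) = -1614*(-9) = 14526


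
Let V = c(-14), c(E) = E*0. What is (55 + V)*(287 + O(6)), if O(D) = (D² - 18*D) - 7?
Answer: 11440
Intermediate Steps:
c(E) = 0
V = 0
O(D) = -7 + D² - 18*D
(55 + V)*(287 + O(6)) = (55 + 0)*(287 + (-7 + 6² - 18*6)) = 55*(287 + (-7 + 36 - 108)) = 55*(287 - 79) = 55*208 = 11440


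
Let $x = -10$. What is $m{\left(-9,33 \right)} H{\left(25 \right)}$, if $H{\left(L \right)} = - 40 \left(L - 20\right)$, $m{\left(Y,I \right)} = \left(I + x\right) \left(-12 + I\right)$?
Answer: $-96600$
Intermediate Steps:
$m{\left(Y,I \right)} = \left(-12 + I\right) \left(-10 + I\right)$ ($m{\left(Y,I \right)} = \left(I - 10\right) \left(-12 + I\right) = \left(-10 + I\right) \left(-12 + I\right) = \left(-12 + I\right) \left(-10 + I\right)$)
$H{\left(L \right)} = 800 - 40 L$ ($H{\left(L \right)} = - 40 \left(-20 + L\right) = 800 - 40 L$)
$m{\left(-9,33 \right)} H{\left(25 \right)} = \left(120 + 33^{2} - 726\right) \left(800 - 1000\right) = \left(120 + 1089 - 726\right) \left(800 - 1000\right) = 483 \left(-200\right) = -96600$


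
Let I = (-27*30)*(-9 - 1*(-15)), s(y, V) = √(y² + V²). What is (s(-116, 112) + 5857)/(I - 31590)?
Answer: -5857/36450 - 2*√65/3645 ≈ -0.16511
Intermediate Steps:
s(y, V) = √(V² + y²)
I = -4860 (I = -810*(-9 + 15) = -810*6 = -4860)
(s(-116, 112) + 5857)/(I - 31590) = (√(112² + (-116)²) + 5857)/(-4860 - 31590) = (√(12544 + 13456) + 5857)/(-36450) = (√26000 + 5857)*(-1/36450) = (20*√65 + 5857)*(-1/36450) = (5857 + 20*√65)*(-1/36450) = -5857/36450 - 2*√65/3645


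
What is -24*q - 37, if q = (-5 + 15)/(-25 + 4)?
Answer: -179/7 ≈ -25.571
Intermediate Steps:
q = -10/21 (q = 10/(-21) = 10*(-1/21) = -10/21 ≈ -0.47619)
-24*q - 37 = -24*(-10/21) - 37 = 80/7 - 37 = -179/7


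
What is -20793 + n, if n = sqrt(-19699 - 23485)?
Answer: -20793 + 4*I*sqrt(2699) ≈ -20793.0 + 207.81*I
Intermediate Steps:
n = 4*I*sqrt(2699) (n = sqrt(-43184) = 4*I*sqrt(2699) ≈ 207.81*I)
-20793 + n = -20793 + 4*I*sqrt(2699)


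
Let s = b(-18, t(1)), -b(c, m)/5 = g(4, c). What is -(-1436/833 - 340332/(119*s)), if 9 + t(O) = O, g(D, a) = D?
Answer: -588401/4165 ≈ -141.27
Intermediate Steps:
t(O) = -9 + O
b(c, m) = -20 (b(c, m) = -5*4 = -20)
s = -20
-(-1436/833 - 340332/(119*s)) = -718/(119/(-20/70 - 474/(-20))) = -718/(119/(-20*1/70 - 474*(-1/20))) = -718/(119/(-2/7 + 237/10)) = -718/(119/(1639/70)) = -718/(119*(70/1639)) = -718/8330/1639 = -718*1639/8330 = -588401/4165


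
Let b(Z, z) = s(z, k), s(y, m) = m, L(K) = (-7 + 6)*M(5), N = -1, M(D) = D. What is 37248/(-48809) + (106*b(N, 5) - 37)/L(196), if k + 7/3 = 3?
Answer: -5488429/732135 ≈ -7.4965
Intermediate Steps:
k = 2/3 (k = -7/3 + 3 = 2/3 ≈ 0.66667)
L(K) = -5 (L(K) = (-7 + 6)*5 = -1*5 = -5)
b(Z, z) = 2/3
37248/(-48809) + (106*b(N, 5) - 37)/L(196) = 37248/(-48809) + (106*(2/3) - 37)/(-5) = 37248*(-1/48809) + (212/3 - 37)*(-1/5) = -37248/48809 + (101/3)*(-1/5) = -37248/48809 - 101/15 = -5488429/732135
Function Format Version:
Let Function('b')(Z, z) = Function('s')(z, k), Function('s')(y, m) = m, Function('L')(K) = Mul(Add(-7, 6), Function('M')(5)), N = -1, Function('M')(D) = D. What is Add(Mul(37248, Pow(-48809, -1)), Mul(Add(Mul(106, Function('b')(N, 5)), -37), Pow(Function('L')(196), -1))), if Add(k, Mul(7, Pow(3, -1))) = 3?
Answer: Rational(-5488429, 732135) ≈ -7.4965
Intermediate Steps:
k = Rational(2, 3) (k = Add(Rational(-7, 3), 3) = Rational(2, 3) ≈ 0.66667)
Function('L')(K) = -5 (Function('L')(K) = Mul(Add(-7, 6), 5) = Mul(-1, 5) = -5)
Function('b')(Z, z) = Rational(2, 3)
Add(Mul(37248, Pow(-48809, -1)), Mul(Add(Mul(106, Function('b')(N, 5)), -37), Pow(Function('L')(196), -1))) = Add(Mul(37248, Pow(-48809, -1)), Mul(Add(Mul(106, Rational(2, 3)), -37), Pow(-5, -1))) = Add(Mul(37248, Rational(-1, 48809)), Mul(Add(Rational(212, 3), -37), Rational(-1, 5))) = Add(Rational(-37248, 48809), Mul(Rational(101, 3), Rational(-1, 5))) = Add(Rational(-37248, 48809), Rational(-101, 15)) = Rational(-5488429, 732135)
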